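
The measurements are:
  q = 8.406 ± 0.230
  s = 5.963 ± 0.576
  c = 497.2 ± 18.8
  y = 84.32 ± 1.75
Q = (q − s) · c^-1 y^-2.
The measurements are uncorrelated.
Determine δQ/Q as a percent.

26.0%

Let u = q − s = 2.443. δu = √(δq² + δs²) = √(0.0529 + 0.332) = 0.620, so δu/u = 0.254.
Q is then a monomial in u, c, y:
δQ/Q = √((δu/u)² + (-1·δc/c)² + (-2·δy/y)²) = √(0.0645 + 0.00143 + 0.00172) = 0.260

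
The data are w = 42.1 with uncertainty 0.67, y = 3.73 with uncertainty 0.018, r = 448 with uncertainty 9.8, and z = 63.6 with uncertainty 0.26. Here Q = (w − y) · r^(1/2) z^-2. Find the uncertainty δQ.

0.00445

Let u = w − y = 38.4. δu = √(δw² + δy²) = √(0.449 + 0.000324) = 0.670, so δu/u = 0.0175.
Q is then a monomial in u, r, z:
δQ/Q = √((δu/u)² + (½·δr/r)² + (-2·δz/z)²) = √(0.000305 + 0.000120 + 6.68e-05) = 0.0222
Q = 0.201, so δQ = 0.0222 × 0.201 = 0.00445.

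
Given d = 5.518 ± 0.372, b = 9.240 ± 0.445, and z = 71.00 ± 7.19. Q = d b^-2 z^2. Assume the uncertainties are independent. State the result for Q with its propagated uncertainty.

325.8 ± 76.3

Each factor contributes (exponent × relative error)² to (δQ/Q)²:
  (1·δd/d)² = (1×0.0674)² = 0.00454;  (-2·δb/b)² = (-2×0.0482)² = 0.00928;  (2·δz/z)² = (2×0.101)² = 0.0410
δQ/Q = √(0.0548) = 0.234
Q = 325.8, so δQ = 0.234 × 325.8 = 76.3.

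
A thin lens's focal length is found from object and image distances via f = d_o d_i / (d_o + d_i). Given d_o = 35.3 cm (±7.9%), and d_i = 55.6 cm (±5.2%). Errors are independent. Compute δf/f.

∂f/∂d_o = (d_i/(d_o+d_i))² = 0.374;  ∂f/∂d_i = (d_o/(d_o+d_i))² = 0.151
δf = √((∂f/∂d_o · δd_o)² + (∂f/∂d_i · δd_i)²) = √(1.09 + 0.190) = 1.13 cm
f = 21.6 cm, so δf/f = 1.13/21.6 = 0.0524.

0.0524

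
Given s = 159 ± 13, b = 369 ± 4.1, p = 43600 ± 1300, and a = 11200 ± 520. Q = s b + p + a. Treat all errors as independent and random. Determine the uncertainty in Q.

5040

Let w = s·b = 58700. δw/w = √((1·δs/s)² + (1·δb/b)²) = √(0.00668 + 0.000123) = 0.0825, so δw = 4840.
Q = w + p + a: δQ = √(δw² + δp² + δa²) = √(2.34e+07 + 1.69e+06 + 2.7e+05) = 5040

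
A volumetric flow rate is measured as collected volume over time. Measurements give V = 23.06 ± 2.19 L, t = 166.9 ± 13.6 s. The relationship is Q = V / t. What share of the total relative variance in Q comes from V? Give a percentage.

57.6%

(δQ/Q)² = (1·δV/V)² + (-1·δt/t)²
  V term: (1×0.0950)² = 0.00902
  t term: (-1×0.0815)² = 0.00664
Total = 0.0157. Share from V = 0.00902/0.0157 = 0.576.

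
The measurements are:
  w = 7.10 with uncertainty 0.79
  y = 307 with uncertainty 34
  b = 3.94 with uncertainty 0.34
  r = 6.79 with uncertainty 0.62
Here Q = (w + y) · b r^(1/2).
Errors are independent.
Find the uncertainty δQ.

Let u = w + y = 314. δu = √(δw² + δy²) = √(0.624 + 1160) = 34.0, so δu/u = 0.108.
Q is then a monomial in u, b, r:
δQ/Q = √((δu/u)² + (1·δb/b)² + (½·δr/r)²) = √(0.0117 + 0.00745 + 0.00208) = 0.146
Q = 3220, so δQ = 0.146 × 3220 = 470.

470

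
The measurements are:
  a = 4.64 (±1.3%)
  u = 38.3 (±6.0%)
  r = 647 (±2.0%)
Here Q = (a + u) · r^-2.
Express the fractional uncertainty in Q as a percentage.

Let w = a + u = 42.9. δw = √(δa² + δu²) = √(0.00364 + 5.28) = 2.30, so δw/w = 0.0535.
Q is then a monomial in w, r:
δQ/Q = √((δw/w)² + (-2·δr/r)²) = √(0.00287 + 0.00160) = 0.0668

6.68%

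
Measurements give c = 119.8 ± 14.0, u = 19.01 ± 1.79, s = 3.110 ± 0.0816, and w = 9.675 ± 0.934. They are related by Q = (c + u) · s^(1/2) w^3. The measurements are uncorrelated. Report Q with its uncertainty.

Let h = c + u = 138.8. δh = √(δc² + δu²) = √(196 + 3.20) = 14.1, so δh/h = 0.102.
Q is then a monomial in h, s, w:
δQ/Q = √((δh/h)² + (½·δs/s)² + (3·δw/w)²) = √(0.0103 + 0.000172 + 0.0839) = 0.307
Q = 221700, so δQ = 0.307 × 221700 = 68100.

221700 ± 68100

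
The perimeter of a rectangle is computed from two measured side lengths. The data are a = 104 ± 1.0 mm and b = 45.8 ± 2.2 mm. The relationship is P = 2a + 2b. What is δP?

Sums and differences: (δP)² = Σ (cᵢ δxᵢ)².
  (2·δa)² = 4.00;  (2·δb)² = 19.4
δP = √(23.4) = 4.83 mm

4.83 mm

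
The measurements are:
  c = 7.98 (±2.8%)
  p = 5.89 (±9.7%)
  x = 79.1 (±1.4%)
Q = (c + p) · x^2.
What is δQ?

Let u = c + p = 13.9. δu = √(δc² + δp²) = √(0.0499 + 0.326) = 0.613, so δu/u = 0.0442.
Q is then a monomial in u, x:
δQ/Q = √((δu/u)² + (2·δx/x)²) = √(0.00196 + 0.000784) = 0.0523
Q = 86800, so δQ = 0.0523 × 86800 = 4540.

4540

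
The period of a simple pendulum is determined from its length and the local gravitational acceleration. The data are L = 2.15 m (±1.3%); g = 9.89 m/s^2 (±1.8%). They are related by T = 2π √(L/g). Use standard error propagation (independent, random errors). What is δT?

0.0325 s

Each factor contributes (exponent × relative error)² to (δT/T)²:
  (½·δL/L)² = (0.5×0.0130)² = 4.23e-05;  (−½·δg/g)² = (-0.5×0.0180)² = 8.1e-05
δT/T = √(0.000123) = 0.0111
T = 2.93 s, so δT = 0.0111 × 2.93 = 0.0325 s.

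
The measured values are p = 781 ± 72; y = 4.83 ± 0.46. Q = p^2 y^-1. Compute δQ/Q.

For a monomial Q ∝ p^2, y^-1, fractional errors add in quadrature:
  (2·δp/p)² = (2×0.0922)² = 0.0340;  (-1·δy/y)² = (-1×0.0952)² = 0.00907
δQ/Q = √(0.0431) = 0.208

0.208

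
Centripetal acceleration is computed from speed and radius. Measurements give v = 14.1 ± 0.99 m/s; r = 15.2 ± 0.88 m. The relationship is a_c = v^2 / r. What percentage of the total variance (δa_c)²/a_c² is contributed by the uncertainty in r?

(δa_c/a_c)² = (2·δv/v)² + (-1·δr/r)²
  v term: (2×0.0702)² = 0.0197
  r term: (-1×0.0579)² = 0.00335
Total = 0.0231. Share from r = 0.00335/0.0231 = 0.145.

14.5%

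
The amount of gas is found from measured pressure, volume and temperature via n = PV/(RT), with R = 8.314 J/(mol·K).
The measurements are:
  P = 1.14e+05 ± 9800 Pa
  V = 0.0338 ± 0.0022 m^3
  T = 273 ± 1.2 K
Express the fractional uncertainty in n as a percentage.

10.8%

n is a product of powers, so relative uncertainties combine in quadrature:
  (1·δP/P)² = (1×0.0860)² = 0.00739;  (1·δV/V)² = (1×0.0651)² = 0.00424;  (-1·δT/T)² = (-1×0.00440)² = 1.93e-05
δn/n = √(0.0116) = 0.108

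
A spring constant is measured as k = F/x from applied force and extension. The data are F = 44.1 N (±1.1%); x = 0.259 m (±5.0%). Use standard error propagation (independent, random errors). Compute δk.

Since k is a product/quotient, work with relative uncertainties:
  (1·δF/F)² = (1×0.0110)² = 0.000121;  (-1·δx/x)² = (-1×0.0500)² = 0.00250
δk/k = √(0.00262) = 0.0512
k = 170 N/m, so δk = 0.0512 × 170 = 8.72 N/m.

8.72 N/m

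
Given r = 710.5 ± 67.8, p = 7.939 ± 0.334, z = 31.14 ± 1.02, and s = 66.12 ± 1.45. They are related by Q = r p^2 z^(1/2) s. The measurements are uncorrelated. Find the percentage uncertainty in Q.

13.0%

For a monomial Q ∝ r, p^2, z^(1/2), s, fractional errors add in quadrature:
  (1·δr/r)² = (1×0.0954)² = 0.00911;  (2·δp/p)² = (2×0.0421)² = 0.00708;  (½·δz/z)² = (0.5×0.0328)² = 0.000268;  (1·δs/s)² = (1×0.0219)² = 0.000481
δQ/Q = √(0.0169) = 0.130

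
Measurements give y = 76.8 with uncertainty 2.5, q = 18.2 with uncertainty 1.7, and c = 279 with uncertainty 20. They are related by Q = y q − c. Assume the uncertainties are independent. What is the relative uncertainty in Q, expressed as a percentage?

12.5%

Let p = y·q = 1400. δp/p = √((1·δy/y)² + (1·δq/q)²) = √(0.00106 + 0.00872) = 0.0989, so δp = 138.
Q = p − c: δQ = √(δp² + δc²) = √(19100 + 400) = 140
Q = 1120, so δQ/Q = 140/1120 = 0.125.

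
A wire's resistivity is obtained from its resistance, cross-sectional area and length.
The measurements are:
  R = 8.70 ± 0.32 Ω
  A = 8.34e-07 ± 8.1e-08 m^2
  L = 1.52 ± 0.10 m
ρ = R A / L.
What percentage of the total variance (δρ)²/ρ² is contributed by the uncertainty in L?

28.6%

(δρ/ρ)² = (1·δR/R)² + (1·δA/A)² + (-1·δL/L)²
  R term: (1×0.0368)² = 0.00135
  A term: (1×0.0971)² = 0.00943
  L term: (-1×0.0658)² = 0.00433
Total = 0.0151. Share from L = 0.00433/0.0151 = 0.286.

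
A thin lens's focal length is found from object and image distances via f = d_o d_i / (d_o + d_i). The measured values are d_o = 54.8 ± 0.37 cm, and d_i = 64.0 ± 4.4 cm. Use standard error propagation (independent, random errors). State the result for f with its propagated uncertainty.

∂f/∂d_o = (d_i/(d_o+d_i))² = 0.290;  ∂f/∂d_i = (d_o/(d_o+d_i))² = 0.213
δf = √((∂f/∂d_o · δd_o)² + (∂f/∂d_i · δd_i)²) = √(0.0115 + 0.877) = 0.942 cm
f = 29.5 cm.

29.5 ± 0.942 cm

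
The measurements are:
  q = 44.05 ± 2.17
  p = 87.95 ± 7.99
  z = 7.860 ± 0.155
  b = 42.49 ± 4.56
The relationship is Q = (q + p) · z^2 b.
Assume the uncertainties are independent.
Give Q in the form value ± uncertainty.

346500 ± 45200

Let u = q + p = 132.0. δu = √(δq² + δp²) = √(4.71 + 63.8) = 8.28, so δu/u = 0.0627.
Q is then a monomial in u, z, b:
δQ/Q = √((δu/u)² + (2·δz/z)² + (1·δb/b)²) = √(0.00393 + 0.00156 + 0.0115) = 0.130
Q = 346500, so δQ = 0.130 × 346500 = 45200.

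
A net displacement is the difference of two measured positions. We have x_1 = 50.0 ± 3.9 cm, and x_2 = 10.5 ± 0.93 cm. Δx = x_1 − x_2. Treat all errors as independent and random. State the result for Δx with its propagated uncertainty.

39.5 ± 4.01 cm

Each term contributes (cᵢ δxᵢ)² to (δΔx)²:
  (δx_1)² = 15.2;  (δx_2)² = 0.865
δΔx = √(16.1) = 4.01 cm
Δx = 39.5 cm.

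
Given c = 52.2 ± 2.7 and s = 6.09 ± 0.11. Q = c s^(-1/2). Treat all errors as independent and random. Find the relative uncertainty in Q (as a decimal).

Since Q is a product/quotient, work with relative uncertainties:
  (1·δc/c)² = (1×0.0517)² = 0.00268;  (−½·δs/s)² = (-0.5×0.0181)² = 8.16e-05
δQ/Q = √(0.00276) = 0.0525

0.0525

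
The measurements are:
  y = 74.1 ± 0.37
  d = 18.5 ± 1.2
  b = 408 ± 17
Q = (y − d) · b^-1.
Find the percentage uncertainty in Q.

Let u = y − d = 55.6. δu = √(δy² + δd²) = √(0.137 + 1.44) = 1.26, so δu/u = 0.0226.
Q is then a monomial in u, b:
δQ/Q = √((δu/u)² + (-1·δb/b)²) = √(0.000510 + 0.00174) = 0.0474

4.74%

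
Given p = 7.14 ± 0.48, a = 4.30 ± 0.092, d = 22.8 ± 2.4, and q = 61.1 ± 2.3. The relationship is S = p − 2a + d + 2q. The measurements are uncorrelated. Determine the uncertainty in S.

For a sum/difference, combine absolute errors in quadrature:
  (δp)² = 0.230;  (2·δa)² = 0.0339;  (δd)² = 5.76;  (2·δq)² = 21.2
δS = √(27.2) = 5.21

5.21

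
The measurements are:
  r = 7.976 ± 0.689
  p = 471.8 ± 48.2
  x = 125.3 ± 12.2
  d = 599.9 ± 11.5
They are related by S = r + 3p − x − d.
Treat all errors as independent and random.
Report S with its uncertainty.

Sums and differences: (δS)² = Σ (cᵢ δxᵢ)².
  (δr)² = 0.475;  (3·δp)² = 20900;  (δx)² = 149;  (δd)² = 132
δS = √(21200) = 146
S = 698.2.

698.2 ± 146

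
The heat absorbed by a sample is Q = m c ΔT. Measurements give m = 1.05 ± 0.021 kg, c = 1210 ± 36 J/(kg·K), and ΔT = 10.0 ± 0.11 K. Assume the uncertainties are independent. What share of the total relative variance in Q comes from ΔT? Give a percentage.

8.60%

(δQ/Q)² = (1·δm/m)² + (1·δc/c)² + (1·δΔT/ΔT)²
  m term: (1×0.0200)² = 0.000400
  c term: (1×0.0298)² = 0.000885
  ΔT term: (1×0.0110)² = 0.000121
Total = 0.00141. Share from ΔT = 0.000121/0.00141 = 0.0860.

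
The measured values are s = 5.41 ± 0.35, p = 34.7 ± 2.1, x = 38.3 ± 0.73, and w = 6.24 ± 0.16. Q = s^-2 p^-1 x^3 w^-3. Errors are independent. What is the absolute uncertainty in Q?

Products/powers → add relative errors in quadrature, weighted by exponent:
  (-2·δs/s)² = (-2×0.0647)² = 0.0167;  (-1·δp/p)² = (-1×0.0605)² = 0.00366;  (3·δx/x)² = (3×0.0191)² = 0.00327;  (-3·δw/w)² = (-3×0.0256)² = 0.00592
δQ/Q = √(0.0296) = 0.172
Q = 0.228, so δQ = 0.172 × 0.228 = 0.0392.

0.0392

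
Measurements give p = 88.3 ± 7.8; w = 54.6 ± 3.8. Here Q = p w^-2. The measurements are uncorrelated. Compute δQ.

0.00488

Since Q is a product/quotient, work with relative uncertainties:
  (1·δp/p)² = (1×0.0883)² = 0.00780;  (-2·δw/w)² = (-2×0.0696)² = 0.0194
δQ/Q = √(0.0272) = 0.165
Q = 0.0296, so δQ = 0.165 × 0.0296 = 0.00488.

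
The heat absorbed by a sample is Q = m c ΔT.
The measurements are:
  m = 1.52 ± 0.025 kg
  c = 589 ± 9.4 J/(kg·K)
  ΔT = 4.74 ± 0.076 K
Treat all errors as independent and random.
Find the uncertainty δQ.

Each factor contributes (exponent × relative error)² to (δQ/Q)²:
  (1·δm/m)² = (1×0.0164)² = 0.000271;  (1·δc/c)² = (1×0.0160)² = 0.000255;  (1·δΔT/ΔT)² = (1×0.0160)² = 0.000257
δQ/Q = √(0.000782) = 0.0280
Q = 4240 J, so δQ = 0.0280 × 4240 = 119 J.

119 J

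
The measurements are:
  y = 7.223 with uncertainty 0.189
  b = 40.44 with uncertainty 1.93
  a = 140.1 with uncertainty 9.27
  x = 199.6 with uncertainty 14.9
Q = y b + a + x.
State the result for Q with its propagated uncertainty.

631.8 ± 23.7

Let p = y·b = 292.1. δp/p = √((1·δy/y)² + (1·δb/b)²) = √(0.000685 + 0.00228) = 0.0544, so δp = 15.9.
Q = p + a + x: δQ = √(δp² + δa² + δx²) = √(253 + 85.9 + 222) = 23.7
Q = 631.8.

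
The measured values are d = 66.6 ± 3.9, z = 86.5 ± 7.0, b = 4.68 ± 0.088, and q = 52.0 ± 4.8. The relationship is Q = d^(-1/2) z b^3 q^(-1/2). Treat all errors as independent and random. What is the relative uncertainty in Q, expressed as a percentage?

11.3%

Q is a product of powers, so relative uncertainties combine in quadrature:
  (−½·δd/d)² = (-0.5×0.0586)² = 0.000857;  (1·δz/z)² = (1×0.0809)² = 0.00655;  (3·δb/b)² = (3×0.0188)² = 0.00318;  (−½·δq/q)² = (-0.5×0.0923)² = 0.00213
δQ/Q = √(0.0127) = 0.113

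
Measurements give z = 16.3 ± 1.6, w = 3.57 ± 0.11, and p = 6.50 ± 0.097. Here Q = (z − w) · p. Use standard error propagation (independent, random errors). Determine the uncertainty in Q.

Let u = z − w = 12.7. δu = √(δz² + δw²) = √(2.56 + 0.0121) = 1.60, so δu/u = 0.126.
Q is then a monomial in u, p:
δQ/Q = √((δu/u)² + (1·δp/p)²) = √(0.0159 + 0.000223) = 0.127
Q = 82.7, so δQ = 0.127 × 82.7 = 10.5.

10.5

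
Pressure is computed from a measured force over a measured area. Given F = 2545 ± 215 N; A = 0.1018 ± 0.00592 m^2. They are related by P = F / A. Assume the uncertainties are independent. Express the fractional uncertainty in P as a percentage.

Each factor contributes (exponent × relative error)² to (δP/P)²:
  (1·δF/F)² = (1×0.0845)² = 0.00714;  (-1·δA/A)² = (-1×0.0582)² = 0.00338
δP/P = √(0.0105) = 0.103

10.3%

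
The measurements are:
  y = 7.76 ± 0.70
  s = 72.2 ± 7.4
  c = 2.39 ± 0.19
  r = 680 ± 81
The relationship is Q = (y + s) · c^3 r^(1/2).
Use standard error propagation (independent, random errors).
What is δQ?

Let u = y + s = 80.0. δu = √(δy² + δs²) = √(0.490 + 54.8) = 7.43, so δu/u = 0.0930.
Q is then a monomial in u, c, r:
δQ/Q = √((δu/u)² + (3·δc/c)² + (½·δr/r)²) = √(0.00864 + 0.0569 + 0.00355) = 0.263
Q = 28500, so δQ = 0.263 × 28500 = 7480.

7480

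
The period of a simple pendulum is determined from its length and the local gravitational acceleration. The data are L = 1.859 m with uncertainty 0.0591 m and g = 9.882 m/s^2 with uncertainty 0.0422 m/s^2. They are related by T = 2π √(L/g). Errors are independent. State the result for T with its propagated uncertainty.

Products/powers → add relative errors in quadrature, weighted by exponent:
  (½·δL/L)² = (0.5×0.0318)² = 0.000253;  (−½·δg/g)² = (-0.5×0.00427)² = 4.56e-06
δT/T = √(0.000257) = 0.0160
T = 2.725 s, so δT = 0.0160 × 2.725 = 0.0437 s.

2.725 ± 0.0437 s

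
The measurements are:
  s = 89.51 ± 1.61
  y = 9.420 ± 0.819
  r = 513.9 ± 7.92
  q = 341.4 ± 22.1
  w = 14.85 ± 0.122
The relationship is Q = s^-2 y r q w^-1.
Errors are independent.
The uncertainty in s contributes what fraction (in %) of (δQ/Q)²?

(δQ/Q)² = (-2·δs/s)² + (1·δy/y)² + (1·δr/r)² + (1·δq/q)² + (-1·δw/w)²
  s term: (-2×0.0180)² = 0.00129
  y term: (1×0.0869)² = 0.00756
  r term: (1×0.0154)² = 0.000238
  q term: (1×0.0647)² = 0.00419
  w term: (-1×0.00822)² = 6.75e-05
Total = 0.0133. Share from s = 0.00129/0.0133 = 0.0969.

9.69%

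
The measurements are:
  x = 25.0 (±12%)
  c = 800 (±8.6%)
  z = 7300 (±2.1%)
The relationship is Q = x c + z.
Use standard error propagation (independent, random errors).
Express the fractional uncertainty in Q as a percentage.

10.8%

Let p = x·c = 20000. δp/p = √((1·δx/x)² + (1·δc/c)²) = √(0.0144 + 0.00740) = 0.148, so δp = 2950.
Q = p + z: δQ = √(δp² + δz²) = √(8.72e+06 + 23500) = 2960
Q = 27300, so δQ/Q = 2960/27300 = 0.108.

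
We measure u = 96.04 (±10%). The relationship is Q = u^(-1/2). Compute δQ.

Q ∝ u^(-1/2), so δQ/Q = |−½| · δu/u = 0.5 × 0.100 = 0.0500.
Q = 0.1020, so δQ = 0.0500 × 0.1020 = 0.00510.

0.00510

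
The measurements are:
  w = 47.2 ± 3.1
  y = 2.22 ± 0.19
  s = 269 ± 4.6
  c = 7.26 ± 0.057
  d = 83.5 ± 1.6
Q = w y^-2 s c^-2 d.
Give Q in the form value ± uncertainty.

Q is a product of powers, so relative uncertainties combine in quadrature:
  (1·δw/w)² = (1×0.0657)² = 0.00431;  (-2·δy/y)² = (-2×0.0856)² = 0.0293;  (1·δs/s)² = (1×0.0171)² = 0.000292;  (-2·δc/c)² = (-2×0.00785)² = 0.000247;  (1·δd/d)² = (1×0.0192)² = 0.000367
δQ/Q = √(0.0345) = 0.186
Q = 4080, so δQ = 0.186 × 4080 = 758.

4080 ± 758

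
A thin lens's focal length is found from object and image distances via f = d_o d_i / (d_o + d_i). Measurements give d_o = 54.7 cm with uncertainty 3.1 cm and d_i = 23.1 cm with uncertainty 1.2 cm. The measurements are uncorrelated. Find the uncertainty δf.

0.653 cm

∂f/∂d_o = (d_i/(d_o+d_i))² = 0.0882;  ∂f/∂d_i = (d_o/(d_o+d_i))² = 0.494
δf = √((∂f/∂d_o · δd_o)² + (∂f/∂d_i · δd_i)²) = √(0.0747 + 0.352) = 0.653 cm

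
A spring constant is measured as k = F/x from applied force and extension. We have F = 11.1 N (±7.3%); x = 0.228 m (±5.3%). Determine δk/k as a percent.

9.02%

Relative error in a monomial: (δk/k)² = Σ (nᵢ · δxᵢ/xᵢ)².
  (1·δF/F)² = (1×0.0730)² = 0.00533;  (-1·δx/x)² = (-1×0.0530)² = 0.00281
δk/k = √(0.00814) = 0.0902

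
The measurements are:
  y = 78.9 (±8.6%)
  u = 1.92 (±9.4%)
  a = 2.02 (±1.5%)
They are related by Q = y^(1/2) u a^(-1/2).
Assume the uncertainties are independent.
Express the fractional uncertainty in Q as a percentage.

10.4%

Products/powers → add relative errors in quadrature, weighted by exponent:
  (½·δy/y)² = (0.5×0.0860)² = 0.00185;  (1·δu/u)² = (1×0.0940)² = 0.00884;  (−½·δa/a)² = (-0.5×0.0150)² = 5.62e-05
δQ/Q = √(0.0107) = 0.104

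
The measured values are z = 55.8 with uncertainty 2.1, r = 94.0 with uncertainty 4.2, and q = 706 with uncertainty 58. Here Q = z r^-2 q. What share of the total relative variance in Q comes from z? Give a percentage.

(δQ/Q)² = (1·δz/z)² + (-2·δr/r)² + (1·δq/q)²
  z term: (1×0.0376)² = 0.00142
  r term: (-2×0.0447)² = 0.00799
  q term: (1×0.0822)² = 0.00675
Total = 0.0162. Share from z = 0.00142/0.0162 = 0.0877.

8.77%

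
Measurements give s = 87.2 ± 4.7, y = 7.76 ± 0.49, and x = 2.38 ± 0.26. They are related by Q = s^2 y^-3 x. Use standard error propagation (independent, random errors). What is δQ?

9.44

Q is a product of powers, so relative uncertainties combine in quadrature:
  (2·δs/s)² = (2×0.0539)² = 0.0116;  (-3·δy/y)² = (-3×0.0631)² = 0.0359;  (1·δx/x)² = (1×0.109)² = 0.0119
δQ/Q = √(0.0594) = 0.244
Q = 38.7, so δQ = 0.244 × 38.7 = 9.44.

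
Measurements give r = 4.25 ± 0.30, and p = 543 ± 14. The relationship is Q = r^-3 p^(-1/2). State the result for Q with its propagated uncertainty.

Relative error in a monomial: (δQ/Q)² = Σ (nᵢ · δxᵢ/xᵢ)².
  (-3·δr/r)² = (-3×0.0706)² = 0.0448;  (−½·δp/p)² = (-0.5×0.0258)² = 0.000166
δQ/Q = √(0.0450) = 0.212
Q = 0.000559, so δQ = 0.212 × 0.000559 = 0.000119.

0.000559 ± 0.000119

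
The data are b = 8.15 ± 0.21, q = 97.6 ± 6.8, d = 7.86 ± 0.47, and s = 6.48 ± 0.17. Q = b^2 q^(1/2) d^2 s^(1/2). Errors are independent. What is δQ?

14000

Q is a product of powers, so relative uncertainties combine in quadrature:
  (2·δb/b)² = (2×0.0258)² = 0.00266;  (½·δq/q)² = (0.5×0.0697)² = 0.00121;  (2·δd/d)² = (2×0.0598)² = 0.0143;  (½·δs/s)² = (0.5×0.0262)² = 0.000172
δQ/Q = √(0.0183) = 0.135
Q = 1.03e+05, so δQ = 0.135 × 1.03e+05 = 14000.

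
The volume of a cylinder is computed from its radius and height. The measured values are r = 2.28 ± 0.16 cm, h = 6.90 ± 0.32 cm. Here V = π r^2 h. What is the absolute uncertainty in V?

Each factor contributes (exponent × relative error)² to (δV/V)²:
  (2·δr/r)² = (2×0.0702)² = 0.0197;  (1·δh/h)² = (1×0.0464)² = 0.00215
δV/V = √(0.0218) = 0.148
V = 113 cm^3, so δV = 0.148 × 113 = 16.7 cm^3.

16.7 cm^3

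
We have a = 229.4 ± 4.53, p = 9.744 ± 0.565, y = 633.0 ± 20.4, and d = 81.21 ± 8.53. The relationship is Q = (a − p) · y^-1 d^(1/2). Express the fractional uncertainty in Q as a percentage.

6.50%

Let u = a − p = 219.7. δu = √(δa² + δp²) = √(20.5 + 0.319) = 4.57, so δu/u = 0.0208.
Q is then a monomial in u, y, d:
δQ/Q = √((δu/u)² + (-1·δy/y)² + (½·δd/d)²) = √(0.000432 + 0.00104 + 0.00276) = 0.0650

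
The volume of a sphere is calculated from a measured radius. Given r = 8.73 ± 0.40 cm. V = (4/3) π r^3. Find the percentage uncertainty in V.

V ∝ r^3, so δV/V = |3| · δr/r = 3 × 0.0458 = 0.137.

13.7%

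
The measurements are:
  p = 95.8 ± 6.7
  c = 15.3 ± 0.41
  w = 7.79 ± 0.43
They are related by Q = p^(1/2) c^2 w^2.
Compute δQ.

17700

Since Q is a product/quotient, work with relative uncertainties:
  (½·δp/p)² = (0.5×0.0699)² = 0.00122;  (2·δc/c)² = (2×0.0268)² = 0.00287;  (2·δw/w)² = (2×0.0552)² = 0.0122
δQ/Q = √(0.0163) = 0.128
Q = 1.39e+05, so δQ = 0.128 × 1.39e+05 = 17700.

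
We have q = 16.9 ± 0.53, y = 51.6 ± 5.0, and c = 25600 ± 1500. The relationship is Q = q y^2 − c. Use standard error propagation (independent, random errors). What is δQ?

Let p = q·y^2 = 45000. δp/p = √((1·δq/q)² + (2·δy/y)²) = √(0.000984 + 0.0376) = 0.196, so δp = 8830.
Q = p − c: δQ = √(δp² + δc²) = √(7.8e+07 + 2.25e+06) = 8960

8960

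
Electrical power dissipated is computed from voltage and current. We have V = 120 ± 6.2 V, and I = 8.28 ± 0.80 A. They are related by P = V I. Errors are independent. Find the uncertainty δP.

109 W

P is a product of powers, so relative uncertainties combine in quadrature:
  (1·δV/V)² = (1×0.0517)² = 0.00267;  (1·δI/I)² = (1×0.0966)² = 0.00934
δP/P = √(0.0120) = 0.110
P = 994 W, so δP = 0.110 × 994 = 109 W.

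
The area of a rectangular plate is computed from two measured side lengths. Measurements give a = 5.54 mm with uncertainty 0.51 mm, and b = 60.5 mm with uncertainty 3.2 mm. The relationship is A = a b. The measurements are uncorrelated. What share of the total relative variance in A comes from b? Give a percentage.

(δA/A)² = (1·δa/a)² + (1·δb/b)²
  a term: (1×0.0921)² = 0.00847
  b term: (1×0.0529)² = 0.00280
Total = 0.0113. Share from b = 0.00280/0.0113 = 0.248.

24.8%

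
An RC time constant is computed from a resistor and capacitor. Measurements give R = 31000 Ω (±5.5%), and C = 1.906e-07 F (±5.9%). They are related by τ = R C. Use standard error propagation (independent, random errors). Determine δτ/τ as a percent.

8.07%

For a monomial τ ∝ R, C, fractional errors add in quadrature:
  (1·δR/R)² = (1×0.0550)² = 0.00302;  (1·δC/C)² = (1×0.0590)² = 0.00348
δτ/τ = √(0.00651) = 0.0807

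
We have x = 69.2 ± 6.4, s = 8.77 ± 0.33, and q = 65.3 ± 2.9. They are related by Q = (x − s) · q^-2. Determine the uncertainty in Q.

Let u = x − s = 60.4. δu = √(δx² + δs²) = √(41.0 + 0.109) = 6.41, so δu/u = 0.106.
Q is then a monomial in u, q:
δQ/Q = √((δu/u)² + (-2·δq/q)²) = √(0.0112 + 0.00789) = 0.138
Q = 0.0142, so δQ = 0.138 × 0.0142 = 0.00196.

0.00196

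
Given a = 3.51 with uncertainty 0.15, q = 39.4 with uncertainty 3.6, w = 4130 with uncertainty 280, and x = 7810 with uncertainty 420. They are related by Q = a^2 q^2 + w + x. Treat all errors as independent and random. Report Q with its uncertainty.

Let p = a^2·q^2 = 19100. δp/p = √((2·δa/a)² + (2·δq/q)²) = √(0.00731 + 0.0334) = 0.202, so δp = 3860.
Q = p + w + x: δQ = √(δp² + δw² + δx²) = √(1.49e+07 + 78400 + 1.76e+05) = 3890
Q = 31100.

31100 ± 3890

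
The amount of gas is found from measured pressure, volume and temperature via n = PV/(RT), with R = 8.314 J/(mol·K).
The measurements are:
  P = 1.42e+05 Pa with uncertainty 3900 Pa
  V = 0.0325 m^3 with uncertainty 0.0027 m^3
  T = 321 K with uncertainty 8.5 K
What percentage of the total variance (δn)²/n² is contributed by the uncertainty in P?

(δn/n)² = (1·δP/P)² + (1·δV/V)² + (-1·δT/T)²
  P term: (1×0.0275)² = 0.000754
  V term: (1×0.0831)² = 0.00690
  T term: (-1×0.0265)² = 0.000701
Total = 0.00836. Share from P = 0.000754/0.00836 = 0.0903.

9.03%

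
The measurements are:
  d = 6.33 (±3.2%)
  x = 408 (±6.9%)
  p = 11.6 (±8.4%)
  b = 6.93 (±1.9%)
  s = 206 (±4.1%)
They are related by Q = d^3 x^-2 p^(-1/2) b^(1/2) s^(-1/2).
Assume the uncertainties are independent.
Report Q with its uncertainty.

(8.21 ± 1.43) × 10^-5

Products/powers → add relative errors in quadrature, weighted by exponent:
  (3·δd/d)² = (3×0.0320)² = 0.00922;  (-2·δx/x)² = (-2×0.0690)² = 0.0190;  (−½·δp/p)² = (-0.5×0.0840)² = 0.00176;  (½·δb/b)² = (0.5×0.0190)² = 9.02e-05;  (−½·δs/s)² = (-0.5×0.0410)² = 0.000420
δQ/Q = √(0.0305) = 0.175
Q = 8.21e-05, so δQ = 0.175 × 8.21e-05 = 1.43e-05.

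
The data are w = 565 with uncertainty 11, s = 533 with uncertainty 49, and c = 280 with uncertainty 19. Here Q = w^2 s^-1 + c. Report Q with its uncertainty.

879 ± 62.7

Let p = w^2·s^-1 = 599. δp/p = √((2·δw/w)² + (-1·δs/s)²) = √(0.00152 + 0.00845) = 0.0998, so δp = 59.8.
Q = p + c: δQ = √(δp² + δc²) = √(3580 + 361) = 62.7
Q = 879.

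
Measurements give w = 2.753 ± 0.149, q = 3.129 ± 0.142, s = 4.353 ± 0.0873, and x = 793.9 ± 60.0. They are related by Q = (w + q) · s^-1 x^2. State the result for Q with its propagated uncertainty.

(8.517 ± 1.33) × 10^5

Let u = w + q = 5.882. δu = √(δw² + δq²) = √(0.0222 + 0.0202) = 0.206, so δu/u = 0.0350.
Q is then a monomial in u, s, x:
δQ/Q = √((δu/u)² + (-1·δs/s)² + (2·δx/x)²) = √(0.00122 + 0.000402 + 0.0228) = 0.156
Q = 851700, so δQ = 0.156 × 851700 = 1.33e+05.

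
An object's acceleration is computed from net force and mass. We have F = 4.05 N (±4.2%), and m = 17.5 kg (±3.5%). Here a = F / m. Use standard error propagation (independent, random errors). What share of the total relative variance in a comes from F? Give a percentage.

59.0%

(δa/a)² = (1·δF/F)² + (-1·δm/m)²
  F term: (1×0.0420)² = 0.00176
  m term: (-1×0.0350)² = 0.00123
Total = 0.00299. Share from F = 0.00176/0.00299 = 0.590.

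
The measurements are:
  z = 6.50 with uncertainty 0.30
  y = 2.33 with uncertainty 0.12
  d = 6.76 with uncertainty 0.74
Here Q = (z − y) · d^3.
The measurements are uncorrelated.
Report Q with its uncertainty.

1290 ± 435

Let u = z − y = 4.17. δu = √(δz² + δy²) = √(0.0900 + 0.0144) = 0.323, so δu/u = 0.0775.
Q is then a monomial in u, d:
δQ/Q = √((δu/u)² + (3·δd/d)²) = √(0.00600 + 0.108) = 0.337
Q = 1290, so δQ = 0.337 × 1290 = 435.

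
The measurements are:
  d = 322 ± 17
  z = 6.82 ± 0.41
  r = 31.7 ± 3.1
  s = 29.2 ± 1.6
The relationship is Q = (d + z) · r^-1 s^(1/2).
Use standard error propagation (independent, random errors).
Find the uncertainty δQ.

Let u = d + z = 329. δu = √(δd² + δz²) = √(289 + 0.168) = 17.0, so δu/u = 0.0517.
Q is then a monomial in u, r, s:
δQ/Q = √((δu/u)² + (-1·δr/r)² + (½·δs/s)²) = √(0.00267 + 0.00956 + 0.000751) = 0.114
Q = 56.1, so δQ = 0.114 × 56.1 = 6.39.

6.39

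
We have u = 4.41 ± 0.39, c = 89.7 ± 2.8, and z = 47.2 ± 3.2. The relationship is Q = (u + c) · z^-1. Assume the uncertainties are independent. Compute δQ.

Let w = u + c = 94.1. δw = √(δu² + δc²) = √(0.152 + 7.84) = 2.83, so δw/w = 0.0300.
Q is then a monomial in w, z:
δQ/Q = √((δw/w)² + (-1·δz/z)²) = √(0.000902 + 0.00460) = 0.0742
Q = 1.99, so δQ = 0.0742 × 1.99 = 0.148.

0.148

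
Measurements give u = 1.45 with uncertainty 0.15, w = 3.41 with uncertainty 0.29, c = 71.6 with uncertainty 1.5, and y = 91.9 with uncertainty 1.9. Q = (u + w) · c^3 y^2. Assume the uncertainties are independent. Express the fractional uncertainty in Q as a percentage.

Let h = u + w = 4.86. δh = √(δu² + δw²) = √(0.0225 + 0.0841) = 0.326, so δh/h = 0.0672.
Q is then a monomial in h, c, y:
δQ/Q = √((δh/h)² + (3·δc/c)² + (2·δy/y)²) = √(0.00451 + 0.00395 + 0.00171) = 0.101

10.1%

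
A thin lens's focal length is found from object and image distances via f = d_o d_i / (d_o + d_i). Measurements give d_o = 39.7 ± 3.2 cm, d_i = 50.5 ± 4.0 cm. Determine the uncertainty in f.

∂f/∂d_o = (d_i/(d_o+d_i))² = 0.313;  ∂f/∂d_i = (d_o/(d_o+d_i))² = 0.194
δf = √((∂f/∂d_o · δd_o)² + (∂f/∂d_i · δd_i)²) = √(1.01 + 0.600) = 1.27 cm

1.27 cm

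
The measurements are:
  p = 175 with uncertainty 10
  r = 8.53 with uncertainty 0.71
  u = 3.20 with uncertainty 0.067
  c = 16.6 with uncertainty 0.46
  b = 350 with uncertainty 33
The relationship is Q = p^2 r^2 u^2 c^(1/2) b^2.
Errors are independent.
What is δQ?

3.19e+12

Since Q is a product/quotient, work with relative uncertainties:
  (2·δp/p)² = (2×0.0571)² = 0.0131;  (2·δr/r)² = (2×0.0832)² = 0.0277;  (2·δu/u)² = (2×0.0209)² = 0.00175;  (½·δc/c)² = (0.5×0.0277)² = 0.000192;  (2·δb/b)² = (2×0.0943)² = 0.0356
δQ/Q = √(0.0783) = 0.280
Q = 1.14e+13, so δQ = 0.280 × 1.14e+13 = 3.19e+12.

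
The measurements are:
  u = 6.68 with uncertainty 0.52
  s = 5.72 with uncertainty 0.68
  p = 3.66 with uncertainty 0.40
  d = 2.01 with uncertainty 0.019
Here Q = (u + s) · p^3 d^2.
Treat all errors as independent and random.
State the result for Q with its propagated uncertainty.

Let w = u + s = 12.4. δw = √(δu² + δs²) = √(0.270 + 0.462) = 0.856, so δw/w = 0.0690.
Q is then a monomial in w, p, d:
δQ/Q = √((δw/w)² + (3·δp/p)² + (2·δd/d)²) = √(0.00477 + 0.107 + 0.000357) = 0.336
Q = 2460, so δQ = 0.336 × 2460 = 824.

2460 ± 824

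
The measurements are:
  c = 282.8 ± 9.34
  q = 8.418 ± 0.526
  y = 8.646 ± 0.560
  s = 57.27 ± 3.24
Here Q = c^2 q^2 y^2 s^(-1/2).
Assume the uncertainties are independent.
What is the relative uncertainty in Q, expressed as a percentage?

Products/powers → add relative errors in quadrature, weighted by exponent:
  (2·δc/c)² = (2×0.0330)² = 0.00436;  (2·δq/q)² = (2×0.0625)² = 0.0156;  (2·δy/y)² = (2×0.0648)² = 0.0168;  (−½·δs/s)² = (-0.5×0.0566)² = 0.000800
δQ/Q = √(0.0376) = 0.194

19.4%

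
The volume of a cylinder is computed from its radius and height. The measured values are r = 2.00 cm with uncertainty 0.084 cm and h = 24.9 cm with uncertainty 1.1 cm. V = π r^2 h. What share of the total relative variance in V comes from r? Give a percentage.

78.3%

(δV/V)² = (2·δr/r)² + (1·δh/h)²
  r term: (2×0.0420)² = 0.00706
  h term: (1×0.0442)² = 0.00195
Total = 0.00901. Share from r = 0.00706/0.00901 = 0.783.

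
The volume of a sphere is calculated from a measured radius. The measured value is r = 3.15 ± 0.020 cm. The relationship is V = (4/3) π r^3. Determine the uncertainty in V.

V ∝ r^3, so δV/V = |3| · δr/r = 3 × 0.00635 = 0.0190.
V = 131 cm^3, so δV = 0.0190 × 131 = 2.49 cm^3.

2.49 cm^3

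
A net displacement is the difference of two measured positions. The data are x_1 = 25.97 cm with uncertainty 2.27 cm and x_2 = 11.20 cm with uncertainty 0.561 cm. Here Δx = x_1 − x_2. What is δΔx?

Each term contributes (cᵢ δxᵢ)² to (δΔx)²:
  (δx_1)² = 5.15;  (δx_2)² = 0.315
δΔx = √(5.47) = 2.34 cm

2.34 cm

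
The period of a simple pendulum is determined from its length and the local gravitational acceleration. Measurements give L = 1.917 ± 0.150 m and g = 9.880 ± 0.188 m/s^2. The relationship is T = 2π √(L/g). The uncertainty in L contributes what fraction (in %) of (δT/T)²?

94.4%

(δT/T)² = (½·δL/L)² + (−½·δg/g)²
  L term: (0.5×0.0782)² = 0.00153
  g term: (-0.5×0.0190)² = 9.05e-05
Total = 0.00162. Share from L = 0.00153/0.00162 = 0.944.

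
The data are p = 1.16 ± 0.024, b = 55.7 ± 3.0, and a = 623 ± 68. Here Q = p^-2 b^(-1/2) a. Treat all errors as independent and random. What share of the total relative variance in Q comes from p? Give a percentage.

11.9%

(δQ/Q)² = (-2·δp/p)² + (−½·δb/b)² + (1·δa/a)²
  p term: (-2×0.0207)² = 0.00171
  b term: (-0.5×0.0539)² = 0.000725
  a term: (1×0.109)² = 0.0119
Total = 0.0144. Share from p = 0.00171/0.0144 = 0.119.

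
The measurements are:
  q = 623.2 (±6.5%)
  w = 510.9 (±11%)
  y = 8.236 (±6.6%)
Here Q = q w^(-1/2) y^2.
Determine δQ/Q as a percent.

For a monomial Q ∝ q, w^(-1/2), y^2, fractional errors add in quadrature:
  (1·δq/q)² = (1×0.0650)² = 0.00423;  (−½·δw/w)² = (-0.5×0.110)² = 0.00302;  (2·δy/y)² = (2×0.0660)² = 0.0174
δQ/Q = √(0.0247) = 0.157

15.7%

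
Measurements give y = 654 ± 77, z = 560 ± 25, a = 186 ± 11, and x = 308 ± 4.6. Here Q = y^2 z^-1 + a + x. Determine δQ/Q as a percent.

Let p = y^2·z^-1 = 764. δp/p = √((2·δy/y)² + (-1·δz/z)²) = √(0.0554 + 0.00199) = 0.240, so δp = 183.
Q = p + a + x: δQ = √(δp² + δa² + δx²) = √(33500 + 121 + 21.2) = 183
Q = 1260, so δQ/Q = 183/1260 = 0.146.

14.6%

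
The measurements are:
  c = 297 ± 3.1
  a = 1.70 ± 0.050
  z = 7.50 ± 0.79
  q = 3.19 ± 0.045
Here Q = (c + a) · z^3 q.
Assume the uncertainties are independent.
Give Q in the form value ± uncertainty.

(4.02 ± 1.27) × 10^5

Let u = c + a = 299. δu = √(δc² + δa²) = √(9.61 + 0.00250) = 3.10, so δu/u = 0.0104.
Q is then a monomial in u, z, q:
δQ/Q = √((δu/u)² + (3·δz/z)² + (1·δq/q)²) = √(0.000108 + 0.0999 + 0.000199) = 0.316
Q = 4.02e+05, so δQ = 0.316 × 4.02e+05 = 1.27e+05.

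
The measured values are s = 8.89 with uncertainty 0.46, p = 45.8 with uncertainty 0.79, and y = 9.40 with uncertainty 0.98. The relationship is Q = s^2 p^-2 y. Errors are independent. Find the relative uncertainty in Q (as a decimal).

Products/powers → add relative errors in quadrature, weighted by exponent:
  (2·δs/s)² = (2×0.0517)² = 0.0107;  (-2·δp/p)² = (-2×0.0172)² = 0.00119;  (1·δy/y)² = (1×0.104)² = 0.0109
δQ/Q = √(0.0228) = 0.151

0.151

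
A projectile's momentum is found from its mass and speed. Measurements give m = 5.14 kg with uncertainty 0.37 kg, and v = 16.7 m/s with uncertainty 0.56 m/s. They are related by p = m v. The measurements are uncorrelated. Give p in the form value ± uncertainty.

85.8 ± 6.82 kg·m/s

Since p is a product/quotient, work with relative uncertainties:
  (1·δm/m)² = (1×0.0720)² = 0.00518;  (1·δv/v)² = (1×0.0335)² = 0.00112
δp/p = √(0.00631) = 0.0794
p = 85.8 kg·m/s, so δp = 0.0794 × 85.8 = 6.82 kg·m/s.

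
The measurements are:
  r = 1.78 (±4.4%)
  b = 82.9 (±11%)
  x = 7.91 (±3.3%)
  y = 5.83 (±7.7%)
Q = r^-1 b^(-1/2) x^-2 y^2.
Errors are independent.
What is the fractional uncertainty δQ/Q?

Since Q is a product/quotient, work with relative uncertainties:
  (-1·δr/r)² = (-1×0.0440)² = 0.00194;  (−½·δb/b)² = (-0.5×0.110)² = 0.00303;  (-2·δx/x)² = (-2×0.0330)² = 0.00436;  (2·δy/y)² = (2×0.0770)² = 0.0237
δQ/Q = √(0.0330) = 0.182

0.182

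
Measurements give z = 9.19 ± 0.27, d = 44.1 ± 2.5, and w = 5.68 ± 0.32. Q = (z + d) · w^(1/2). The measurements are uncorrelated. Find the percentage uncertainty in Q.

5.50%

Let u = z + d = 53.3. δu = √(δz² + δd²) = √(0.0729 + 6.25) = 2.51, so δu/u = 0.0472.
Q is then a monomial in u, w:
δQ/Q = √((δu/u)² + (½·δw/w)²) = √(0.00223 + 0.000793) = 0.0550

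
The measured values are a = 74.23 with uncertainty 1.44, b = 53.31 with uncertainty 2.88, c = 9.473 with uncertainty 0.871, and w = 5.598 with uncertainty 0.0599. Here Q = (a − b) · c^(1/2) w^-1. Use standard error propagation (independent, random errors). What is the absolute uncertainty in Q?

1.85

Let u = a − b = 20.92. δu = √(δa² + δb²) = √(2.07 + 8.29) = 3.22, so δu/u = 0.154.
Q is then a monomial in u, c, w:
δQ/Q = √((δu/u)² + (½·δc/c)² + (-1·δw/w)²) = √(0.0237 + 0.00211 + 0.000114) = 0.161
Q = 11.50, so δQ = 0.161 × 11.50 = 1.85.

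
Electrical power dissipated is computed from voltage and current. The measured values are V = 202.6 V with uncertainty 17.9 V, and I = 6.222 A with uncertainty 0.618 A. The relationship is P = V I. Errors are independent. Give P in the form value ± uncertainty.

Each factor contributes (exponent × relative error)² to (δP/P)²:
  (1·δV/V)² = (1×0.0884)² = 0.00781;  (1·δI/I)² = (1×0.0993)² = 0.00987
δP/P = √(0.0177) = 0.133
P = 1261 W, so δP = 0.133 × 1261 = 168 W.

1261 ± 168 W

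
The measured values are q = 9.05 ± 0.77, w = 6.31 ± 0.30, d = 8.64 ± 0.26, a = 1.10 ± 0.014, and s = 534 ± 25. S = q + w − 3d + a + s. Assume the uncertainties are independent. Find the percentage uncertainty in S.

Sums and differences: (δS)² = Σ (cᵢ δxᵢ)².
  (δq)² = 0.593;  (δw)² = 0.0900;  (3·δd)² = 0.608;  (δa)² = 0.000196;  (δs)² = 625
δS = √(626) = 25.0
S = 525, so δS/S = 25.0/525 = 0.0477.

4.77%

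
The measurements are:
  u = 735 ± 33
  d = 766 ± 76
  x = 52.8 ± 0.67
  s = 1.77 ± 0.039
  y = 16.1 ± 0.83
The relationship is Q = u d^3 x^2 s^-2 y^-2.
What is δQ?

3.65e+11

Relative error in a monomial: (δQ/Q)² = Σ (nᵢ · δxᵢ/xᵢ)².
  (1·δu/u)² = (1×0.0449)² = 0.00202;  (3·δd/d)² = (3×0.0992)² = 0.0886;  (2·δx/x)² = (2×0.0127)² = 0.000644;  (-2·δs/s)² = (-2×0.0220)² = 0.00194;  (-2·δy/y)² = (-2×0.0516)² = 0.0106
δQ/Q = √(0.104) = 0.322
Q = 1.13e+12, so δQ = 0.322 × 1.13e+12 = 3.65e+11.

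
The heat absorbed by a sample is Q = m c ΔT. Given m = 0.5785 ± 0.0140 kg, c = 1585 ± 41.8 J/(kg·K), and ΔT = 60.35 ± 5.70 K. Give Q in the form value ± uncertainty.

Relative error in a monomial: (δQ/Q)² = Σ (nᵢ · δxᵢ/xᵢ)².
  (1·δm/m)² = (1×0.0242)² = 0.000586;  (1·δc/c)² = (1×0.0264)² = 0.000695;  (1·δΔT/ΔT)² = (1×0.0944)² = 0.00892
δQ/Q = √(0.0102) = 0.101
Q = 55340 J, so δQ = 0.101 × 55340 = 5590 J.

55340 ± 5590 J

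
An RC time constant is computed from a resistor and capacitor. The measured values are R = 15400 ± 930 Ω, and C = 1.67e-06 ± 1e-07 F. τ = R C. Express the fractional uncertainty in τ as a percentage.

For a monomial τ ∝ R, C, fractional errors add in quadrature:
  (1·δR/R)² = (1×0.0604)² = 0.00365;  (1·δC/C)² = (1×0.0599)² = 0.00359
δτ/τ = √(0.00723) = 0.0850

8.50%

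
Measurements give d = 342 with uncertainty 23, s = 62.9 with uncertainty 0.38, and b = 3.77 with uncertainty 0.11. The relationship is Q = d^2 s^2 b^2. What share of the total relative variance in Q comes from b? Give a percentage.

15.7%

(δQ/Q)² = (2·δd/d)² + (2·δs/s)² + (2·δb/b)²
  d term: (2×0.0673)² = 0.0181
  s term: (2×0.00604)² = 0.000146
  b term: (2×0.0292)² = 0.00341
Total = 0.0216. Share from b = 0.00341/0.0216 = 0.157.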